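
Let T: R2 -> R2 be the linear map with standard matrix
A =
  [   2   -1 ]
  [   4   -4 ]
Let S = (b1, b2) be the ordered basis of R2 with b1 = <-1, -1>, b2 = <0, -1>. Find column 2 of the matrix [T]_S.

Column 2 of [T]_S is the S-coordinate vector of T(b2).
In standard coordinates T(b2) = A b2 = <1, 4>.
Converting to S: <1, 4> = -b1 - 3b2, so the coordinate vector is <-1, -3>.

<-1, -3>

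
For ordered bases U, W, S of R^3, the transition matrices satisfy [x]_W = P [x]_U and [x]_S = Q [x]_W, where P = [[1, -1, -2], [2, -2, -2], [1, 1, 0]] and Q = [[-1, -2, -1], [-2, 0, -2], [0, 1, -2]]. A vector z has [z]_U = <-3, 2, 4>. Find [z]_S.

<50, 28, -16>

First [z]_W = P [z]_U = <-13, -18, -1>.
Then [z]_S = Q [z]_W = <50, 28, -16>.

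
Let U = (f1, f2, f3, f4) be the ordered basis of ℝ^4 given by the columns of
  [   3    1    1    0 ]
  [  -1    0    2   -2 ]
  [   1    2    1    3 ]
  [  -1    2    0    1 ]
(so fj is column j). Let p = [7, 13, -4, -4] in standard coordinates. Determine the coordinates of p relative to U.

Write p = c_1 f1 + ... + c_4 f4 and solve for the c_i.
Solving this 4x4 system gives c = (1, 0, 4, -3).
Check: f1 + 0·f2 + 4f3 - 3f4 = [7, 13, -4, -4].

[1, 0, 4, -3]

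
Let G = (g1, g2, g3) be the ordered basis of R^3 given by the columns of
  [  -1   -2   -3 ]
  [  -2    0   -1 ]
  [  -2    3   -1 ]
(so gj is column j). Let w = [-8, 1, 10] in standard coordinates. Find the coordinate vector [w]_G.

[-1, 3, 1]

[w]_G is the unique c with M c = w, where M has columns g1, ..., g3.
Gaussian elimination on [M | w] yields c = (-1, 3, 1).
Check: -g1 + 3g2 + g3 = [-8, 1, 10].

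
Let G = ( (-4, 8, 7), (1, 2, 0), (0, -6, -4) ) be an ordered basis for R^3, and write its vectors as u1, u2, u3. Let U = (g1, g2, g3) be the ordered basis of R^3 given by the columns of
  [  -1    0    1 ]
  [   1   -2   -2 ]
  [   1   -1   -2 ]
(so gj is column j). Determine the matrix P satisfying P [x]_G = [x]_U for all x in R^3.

Let M have columns uj and N have columns gj. Then for every x, N [x]_U = x = M [x]_G, so P = N^(-1) M.
Since det N = -1, N^(-1) has integer entries; multiplying gives P = [[2, 0, 2], [-1, -2, 2], [-2, 1, 2]].

[[2, 0, 2], [-1, -2, 2], [-2, 1, 2]]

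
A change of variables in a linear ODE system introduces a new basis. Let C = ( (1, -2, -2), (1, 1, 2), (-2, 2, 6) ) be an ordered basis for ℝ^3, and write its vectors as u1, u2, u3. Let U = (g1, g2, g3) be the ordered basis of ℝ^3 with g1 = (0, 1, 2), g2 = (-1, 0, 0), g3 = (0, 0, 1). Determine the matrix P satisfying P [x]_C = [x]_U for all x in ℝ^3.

[[-2, 1, 2], [-1, -1, 2], [2, 0, 2]]

Let M have columns uj and N have columns gj. Then for every x, N [x]_U = x = M [x]_C, so P = N^(-1) M.
Since det N = 1, N^(-1) has integer entries; multiplying gives P = [[-2, 1, 2], [-1, -1, 2], [2, 0, 2]].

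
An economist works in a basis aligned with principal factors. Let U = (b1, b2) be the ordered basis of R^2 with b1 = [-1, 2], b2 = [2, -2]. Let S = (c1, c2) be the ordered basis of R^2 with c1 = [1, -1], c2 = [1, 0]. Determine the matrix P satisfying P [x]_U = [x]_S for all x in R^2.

Let M have columns bj and N have columns cj. Then for every x, N [x]_S = x = M [x]_U, so P = N^(-1) M.
Since det N = 1, N^(-1) has integer entries; multiplying gives P = [[-2, 2], [1, 0]].

[[-2, 2], [1, 0]]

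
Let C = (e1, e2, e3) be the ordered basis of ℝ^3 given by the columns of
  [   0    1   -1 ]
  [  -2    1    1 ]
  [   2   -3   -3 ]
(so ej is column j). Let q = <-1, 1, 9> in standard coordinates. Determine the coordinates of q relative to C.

We seek scalars with c_1 e1 + ... + c_3 e3 = q; equivalently solve M c = q where the columns of M are e1, ..., e3.
Solving this 3x3 system gives c = (-3, -3, -2).
Check: -3e1 - 3e2 - 2e3 = <-1, 1, 9>.

<-3, -3, -2>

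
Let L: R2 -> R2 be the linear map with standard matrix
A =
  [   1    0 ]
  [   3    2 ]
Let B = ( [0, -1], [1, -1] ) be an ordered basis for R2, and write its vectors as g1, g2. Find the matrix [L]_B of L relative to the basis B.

[[2, -2], [0, 1]]

Let P have columns g1, g2. Then [L]_B = P^(-1) A P.
Here det P = 1, so P^(-1) is integer; computing A P first and then P^(-1)(A P) gives [[2, -2], [0, 1]].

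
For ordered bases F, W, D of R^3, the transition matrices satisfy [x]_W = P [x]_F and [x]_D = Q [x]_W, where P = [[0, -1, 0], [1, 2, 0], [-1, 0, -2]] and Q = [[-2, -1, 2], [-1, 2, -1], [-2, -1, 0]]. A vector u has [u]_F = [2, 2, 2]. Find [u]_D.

First [u]_W = P [u]_F = [-2, 6, -6].
Then [u]_D = Q [u]_W = [-14, 20, -2].

[-14, 20, -2]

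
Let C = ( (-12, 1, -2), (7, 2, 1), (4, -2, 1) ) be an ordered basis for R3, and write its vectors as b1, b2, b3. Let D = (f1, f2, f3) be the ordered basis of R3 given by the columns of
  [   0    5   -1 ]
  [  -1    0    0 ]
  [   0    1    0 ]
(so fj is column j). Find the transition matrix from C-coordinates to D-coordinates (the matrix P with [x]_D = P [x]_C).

Let M have columns bj and N have columns fj. Then for every x, N [x]_D = x = M [x]_C, so P = N^(-1) M.
Since det N = 1, N^(-1) has integer entries; multiplying gives P = [[-1, -2, 2], [-2, 1, 1], [2, -2, 1]].

[[-1, -2, 2], [-2, 1, 1], [2, -2, 1]]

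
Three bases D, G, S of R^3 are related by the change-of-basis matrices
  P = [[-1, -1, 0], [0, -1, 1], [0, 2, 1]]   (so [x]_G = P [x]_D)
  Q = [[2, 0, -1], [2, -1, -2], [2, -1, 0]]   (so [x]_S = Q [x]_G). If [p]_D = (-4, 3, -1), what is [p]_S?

(-3, -4, 6)

Apply P to get G-coordinates (1, -4, 5), then Q to get S-coordinates.
The result is [p]_S = (-3, -4, 6).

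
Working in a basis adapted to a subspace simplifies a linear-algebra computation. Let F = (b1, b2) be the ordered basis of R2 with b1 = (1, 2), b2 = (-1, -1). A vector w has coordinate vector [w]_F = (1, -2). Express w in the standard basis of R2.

(3, 4)

By definition w = b1 - 2b2.
Summing componentwise gives (3, 4).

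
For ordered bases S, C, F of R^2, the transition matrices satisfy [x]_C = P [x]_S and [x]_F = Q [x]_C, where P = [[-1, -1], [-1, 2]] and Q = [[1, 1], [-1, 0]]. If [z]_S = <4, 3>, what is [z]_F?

First [z]_C = P [z]_S = <-7, 2>.
Then [z]_F = Q [z]_C = <-5, 7>.

<-5, 7>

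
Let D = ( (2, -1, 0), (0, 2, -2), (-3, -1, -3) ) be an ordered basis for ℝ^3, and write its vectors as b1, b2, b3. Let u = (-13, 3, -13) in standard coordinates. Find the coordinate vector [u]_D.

Write u = c_1 b1 + ... + c_3 b3 and solve for the c_i.
Solving this 3x3 system gives c = (-2, 2, 3).
Check: -2b1 + 2b2 + 3b3 = (-13, 3, -13).

(-2, 2, 3)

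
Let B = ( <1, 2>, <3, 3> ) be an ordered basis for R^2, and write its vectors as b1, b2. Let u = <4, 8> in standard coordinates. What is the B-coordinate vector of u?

[u]_B is the unique c with M c = u, where M has columns b1, b2.
System: c_1 + 3c_2 = 4, 2c_1 + 3c_2 = 8; solving gives c_1 = 4, c_2 = 0.
Check: 4b1 + 0·b2 = <4, 8>.

<4, 0>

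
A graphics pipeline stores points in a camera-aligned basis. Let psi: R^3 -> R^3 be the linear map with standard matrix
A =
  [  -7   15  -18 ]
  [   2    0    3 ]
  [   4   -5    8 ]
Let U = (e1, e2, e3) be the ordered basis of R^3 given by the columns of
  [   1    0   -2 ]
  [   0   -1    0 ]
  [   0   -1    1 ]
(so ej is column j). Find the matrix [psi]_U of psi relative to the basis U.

The j-th column of [psi]_U is [psi(ej)]_U.
psi(e1) = A e1 = <-7, 2, 4> = -3e1 - 2e2 + 2e3, so column 1 is <-3, -2, 2>.
Repeating for e2, e3 and assembling the columns gives [[-3, 3, -2], [-2, 3, 1], [2, 0, 1]].

[[-3, 3, -2], [-2, 3, 1], [2, 0, 1]]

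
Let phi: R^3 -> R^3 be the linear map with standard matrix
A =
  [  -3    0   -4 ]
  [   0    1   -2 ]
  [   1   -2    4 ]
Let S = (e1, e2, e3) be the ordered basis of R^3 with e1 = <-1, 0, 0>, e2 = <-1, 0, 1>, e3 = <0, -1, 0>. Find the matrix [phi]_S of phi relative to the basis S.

Let P have columns e1, ..., e3. Then [phi]_S = P^(-1) A P.
Here det P = -1, so P^(-1) is integer; computing A P first and then P^(-1)(A P) gives [[-2, -2, -2], [-1, 3, 2], [0, 2, 1]].

[[-2, -2, -2], [-1, 3, 2], [0, 2, 1]]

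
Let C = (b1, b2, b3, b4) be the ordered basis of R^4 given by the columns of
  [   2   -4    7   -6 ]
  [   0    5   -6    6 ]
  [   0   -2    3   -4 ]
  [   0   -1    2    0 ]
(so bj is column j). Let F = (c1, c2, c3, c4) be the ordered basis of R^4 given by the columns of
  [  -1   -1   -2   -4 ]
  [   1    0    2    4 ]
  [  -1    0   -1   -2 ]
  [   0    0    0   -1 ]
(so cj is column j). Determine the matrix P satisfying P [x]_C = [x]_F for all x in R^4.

Let M have columns bj and N have columns cj. Then for every x, N [x]_F = x = M [x]_C, so P = N^(-1) M.
Since det N = -1, N^(-1) has integer entries; multiplying gives P = [[0, -1, 0, 2], [-2, -1, -1, 0], [0, 1, 1, 2], [0, 1, -2, 0]].

[[0, -1, 0, 2], [-2, -1, -1, 0], [0, 1, 1, 2], [0, 1, -2, 0]]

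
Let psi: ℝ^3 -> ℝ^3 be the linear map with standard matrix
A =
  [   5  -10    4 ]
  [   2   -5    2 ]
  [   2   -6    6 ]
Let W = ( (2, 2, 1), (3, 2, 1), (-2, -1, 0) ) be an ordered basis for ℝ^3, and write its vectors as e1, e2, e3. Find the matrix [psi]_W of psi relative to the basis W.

[[0, -3, 0], [-2, 3, 2], [0, 2, 3]]

With P the matrix whose columns are e1, ..., e3, [psi]_W = P^(-1) A P.
Column by column: psi(e1) = A e1 = (-6, -4, -2); its W-coordinates (0, -2, 0) give column 1.
Continuing for each basis vector yields [psi]_W = [[0, -3, 0], [-2, 3, 2], [0, 2, 3]].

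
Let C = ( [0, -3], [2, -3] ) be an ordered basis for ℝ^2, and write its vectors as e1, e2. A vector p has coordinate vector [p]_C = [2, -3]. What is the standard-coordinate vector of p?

The coordinates say p = 2e1 - 3e2; adding the scaled basis vectors gives [-6, 3].

[-6, 3]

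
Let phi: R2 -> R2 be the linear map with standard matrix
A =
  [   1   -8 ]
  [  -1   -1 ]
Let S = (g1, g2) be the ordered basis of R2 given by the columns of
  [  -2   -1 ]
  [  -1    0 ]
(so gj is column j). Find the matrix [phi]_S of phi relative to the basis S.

[[-3, -1], [0, 3]]

Let P have columns g1, g2. Then [phi]_S = P^(-1) A P.
Here det P = -1, so P^(-1) is integer; computing A P first and then P^(-1)(A P) gives [[-3, -1], [0, 3]].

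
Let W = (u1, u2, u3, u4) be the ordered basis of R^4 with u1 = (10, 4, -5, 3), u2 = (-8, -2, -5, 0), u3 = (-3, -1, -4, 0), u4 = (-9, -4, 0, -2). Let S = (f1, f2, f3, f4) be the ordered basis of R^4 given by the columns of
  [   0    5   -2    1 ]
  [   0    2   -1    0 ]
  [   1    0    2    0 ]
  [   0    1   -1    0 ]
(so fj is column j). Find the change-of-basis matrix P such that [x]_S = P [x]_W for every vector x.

[[-1, -1, -2, 0], [1, -2, -1, -2], [-2, -2, -1, 0], [1, -2, 0, 1]]

Take x = uj: its W-coordinates are the j-th standard unit vector, so P e_j — column j of P — equals [uj]_S.
u1 = -f1 + f2 - 2f3 + f4, giving column 1 = (-1, 1, -2, 1); repeating for each j gives P = [[-1, -1, -2, 0], [1, -2, -1, -2], [-2, -2, -1, 0], [1, -2, 0, 1]].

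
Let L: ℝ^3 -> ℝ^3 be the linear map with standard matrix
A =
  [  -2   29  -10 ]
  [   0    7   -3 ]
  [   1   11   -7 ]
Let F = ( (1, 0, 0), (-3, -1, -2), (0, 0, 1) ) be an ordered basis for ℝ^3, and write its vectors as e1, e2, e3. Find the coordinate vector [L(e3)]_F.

Column 3 of [L]_F is the F-coordinate vector of L(e3).
In standard coordinates L(e3) = A e3 = (-10, -3, -7).
Converting to F: (-10, -3, -7) = -e1 + 3e2 - e3, so the coordinate vector is (-1, 3, -1).

(-1, 3, -1)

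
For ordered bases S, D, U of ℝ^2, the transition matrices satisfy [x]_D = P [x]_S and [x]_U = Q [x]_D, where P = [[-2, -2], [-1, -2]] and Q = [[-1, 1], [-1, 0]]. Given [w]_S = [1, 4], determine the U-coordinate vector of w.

[1, 10]

Composing the changes, [w]_U = Q P [w]_S.
Q P = [[1, 0], [2, 2]]; applying this to [1, 4] gives [1, 10].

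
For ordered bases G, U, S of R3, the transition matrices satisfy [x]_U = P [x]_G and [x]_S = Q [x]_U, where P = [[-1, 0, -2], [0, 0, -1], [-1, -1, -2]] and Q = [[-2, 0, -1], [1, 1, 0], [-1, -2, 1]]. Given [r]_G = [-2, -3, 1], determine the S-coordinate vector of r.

[-3, -1, 5]

Apply P to get U-coordinates [0, -1, 3], then Q to get S-coordinates.
The result is [r]_S = [-3, -1, 5].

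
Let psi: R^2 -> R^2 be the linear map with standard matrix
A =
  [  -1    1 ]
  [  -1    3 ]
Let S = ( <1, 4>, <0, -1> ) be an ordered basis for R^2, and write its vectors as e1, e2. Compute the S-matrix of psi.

Let P have columns e1, e2. Then [psi]_S = P^(-1) A P.
Here det P = -1, so P^(-1) is integer; computing A P first and then P^(-1)(A P) gives [[3, -1], [1, -1]].

[[3, -1], [1, -1]]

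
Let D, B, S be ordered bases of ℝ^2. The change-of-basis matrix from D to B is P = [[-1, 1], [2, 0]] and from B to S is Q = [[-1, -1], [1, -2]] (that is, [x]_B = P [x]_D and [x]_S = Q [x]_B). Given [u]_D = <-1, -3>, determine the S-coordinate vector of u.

<4, 2>

Composing the changes, [u]_S = Q P [u]_D.
Q P = [[-1, -1], [-5, 1]]; applying this to <-1, -3> gives <4, 2>.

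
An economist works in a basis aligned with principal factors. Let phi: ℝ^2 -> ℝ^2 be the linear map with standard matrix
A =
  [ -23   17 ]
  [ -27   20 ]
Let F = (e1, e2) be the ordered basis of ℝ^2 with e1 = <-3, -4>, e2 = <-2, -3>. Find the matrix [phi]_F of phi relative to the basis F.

With P the matrix whose columns are e1, e2, [phi]_F = P^(-1) A P.
Column by column: phi(e1) = A e1 = <1, 1>; its F-coordinates <-1, 1> give column 1.
Continuing for each basis vector yields [phi]_F = [[-1, 3], [1, -2]].

[[-1, 3], [1, -2]]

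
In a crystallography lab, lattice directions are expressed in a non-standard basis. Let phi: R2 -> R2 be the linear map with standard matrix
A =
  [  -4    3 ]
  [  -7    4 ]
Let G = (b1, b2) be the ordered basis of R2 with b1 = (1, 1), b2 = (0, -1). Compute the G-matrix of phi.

With P the matrix whose columns are b1, b2, [phi]_G = P^(-1) A P.
Column by column: phi(b1) = A b1 = (-1, -3); its G-coordinates (-1, 2) give column 1.
Continuing for each basis vector yields [phi]_G = [[-1, -3], [2, 1]].

[[-1, -3], [2, 1]]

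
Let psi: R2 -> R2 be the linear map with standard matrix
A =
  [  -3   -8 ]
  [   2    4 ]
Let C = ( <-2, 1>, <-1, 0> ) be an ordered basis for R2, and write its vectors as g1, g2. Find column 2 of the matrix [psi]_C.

<-2, 1>

Column 2 of [psi]_C is the C-coordinate vector of psi(g2).
In standard coordinates psi(g2) = A g2 = <3, -2>.
Converting to C: <3, -2> = -2g1 + g2, so the coordinate vector is <-2, 1>.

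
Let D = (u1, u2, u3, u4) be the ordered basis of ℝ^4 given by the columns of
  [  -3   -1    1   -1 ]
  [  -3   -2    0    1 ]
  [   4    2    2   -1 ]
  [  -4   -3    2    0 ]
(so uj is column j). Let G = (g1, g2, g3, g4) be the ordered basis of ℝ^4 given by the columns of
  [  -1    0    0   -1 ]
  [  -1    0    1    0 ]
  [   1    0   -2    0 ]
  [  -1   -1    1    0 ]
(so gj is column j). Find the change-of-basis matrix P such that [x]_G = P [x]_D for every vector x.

Let M have columns uj and N have columns gj. Then for every x, N [x]_G = x = M [x]_D, so P = N^(-1) M.
Since det N = 1, N^(-1) has integer entries; multiplying gives P = [[2, 2, -2, -1], [1, 1, -2, 1], [-1, 0, -2, 0], [1, -1, 1, 2]].

[[2, 2, -2, -1], [1, 1, -2, 1], [-1, 0, -2, 0], [1, -1, 1, 2]]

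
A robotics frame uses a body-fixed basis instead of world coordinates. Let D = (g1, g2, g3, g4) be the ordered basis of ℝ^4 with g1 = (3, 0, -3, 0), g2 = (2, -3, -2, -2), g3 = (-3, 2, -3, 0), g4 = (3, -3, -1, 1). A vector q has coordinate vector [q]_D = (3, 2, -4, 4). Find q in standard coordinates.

The coordinates say q = 3g1 + 2g2 - 4g3 + 4g4; adding the scaled basis vectors gives (37, -26, -5, 0).

(37, -26, -5, 0)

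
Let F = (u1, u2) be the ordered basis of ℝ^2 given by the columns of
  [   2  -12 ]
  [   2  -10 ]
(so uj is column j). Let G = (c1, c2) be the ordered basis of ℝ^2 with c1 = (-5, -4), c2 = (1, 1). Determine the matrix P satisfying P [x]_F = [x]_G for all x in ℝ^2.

Let M have columns uj and N have columns cj. Then for every x, N [x]_G = x = M [x]_F, so P = N^(-1) M.
Since det N = -1, N^(-1) has integer entries; multiplying gives P = [[0, 2], [2, -2]].

[[0, 2], [2, -2]]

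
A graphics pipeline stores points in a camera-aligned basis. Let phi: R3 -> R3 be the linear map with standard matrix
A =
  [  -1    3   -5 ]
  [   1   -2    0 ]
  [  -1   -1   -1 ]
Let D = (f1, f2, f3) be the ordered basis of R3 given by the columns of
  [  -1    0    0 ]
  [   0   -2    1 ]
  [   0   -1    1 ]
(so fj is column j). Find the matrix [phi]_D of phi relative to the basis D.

[[-1, 1, 2], [2, -1, 0], [3, 2, -2]]

Let P have columns f1, ..., f3. Then [phi]_D = P^(-1) A P.
Here det P = 1, so P^(-1) is integer; computing A P first and then P^(-1)(A P) gives [[-1, 1, 2], [2, -1, 0], [3, 2, -2]].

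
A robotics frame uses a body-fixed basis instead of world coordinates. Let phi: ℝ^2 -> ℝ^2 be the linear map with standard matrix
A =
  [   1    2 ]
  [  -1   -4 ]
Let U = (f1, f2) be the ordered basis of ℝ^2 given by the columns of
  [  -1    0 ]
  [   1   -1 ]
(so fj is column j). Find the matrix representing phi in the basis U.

The j-th column of [phi]_U is [phi(fj)]_U.
phi(f1) = A f1 = <1, -3> = -f1 + 2f2, so column 1 is <-1, 2>.
Repeating for f2 and assembling the columns gives [[-1, 2], [2, -2]].

[[-1, 2], [2, -2]]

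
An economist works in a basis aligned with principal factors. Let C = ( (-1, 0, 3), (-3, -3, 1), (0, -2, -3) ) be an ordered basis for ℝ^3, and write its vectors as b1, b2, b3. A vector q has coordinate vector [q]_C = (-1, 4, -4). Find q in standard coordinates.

(-11, -4, 13)

q = M [q]_C, where M has columns b1, ..., b3.
Carrying out the matrix-vector product, q = (-11, -4, 13).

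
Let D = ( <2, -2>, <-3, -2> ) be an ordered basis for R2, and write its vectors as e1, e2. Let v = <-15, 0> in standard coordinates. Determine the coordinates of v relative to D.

<-3, 3>

We seek scalars with c_1 e1 + c_2 e2 = v; equivalently solve M c = v where the columns of M are e1, e2.
System: 2c_1 - 3c_2 = -15, -2c_1 - 2c_2 = 0; solving gives c_1 = -3, c_2 = 3.
Check: -3e1 + 3e2 = <-15, 0>.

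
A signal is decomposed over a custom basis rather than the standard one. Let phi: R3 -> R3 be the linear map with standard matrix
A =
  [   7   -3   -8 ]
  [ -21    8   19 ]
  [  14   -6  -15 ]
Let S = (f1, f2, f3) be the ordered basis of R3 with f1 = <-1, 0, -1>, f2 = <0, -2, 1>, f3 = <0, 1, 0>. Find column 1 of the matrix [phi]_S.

Column 1 of [phi]_S is the S-coordinate vector of phi(f1).
In standard coordinates phi(f1) = A f1 = <1, 2, 1>.
Converting to S: <1, 2, 1> = -f1 + 0·f2 + 2f3, so the coordinate vector is <-1, 0, 2>.

<-1, 0, 2>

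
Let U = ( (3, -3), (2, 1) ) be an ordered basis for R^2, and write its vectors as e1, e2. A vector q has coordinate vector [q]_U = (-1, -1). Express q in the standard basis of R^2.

q = M [q]_U, where M has columns e1, e2.
Carrying out the matrix-vector product, q = (-5, 2).

(-5, 2)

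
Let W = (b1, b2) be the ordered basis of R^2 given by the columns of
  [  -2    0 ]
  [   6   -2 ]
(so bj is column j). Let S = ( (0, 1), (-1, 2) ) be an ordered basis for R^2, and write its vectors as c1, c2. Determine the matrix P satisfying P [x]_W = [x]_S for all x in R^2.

[[2, -2], [2, 0]]

Take x = bj: its W-coordinates are the j-th standard unit vector, so P e_j — column j of P — equals [bj]_S.
b1 = 2c1 + 2c2, giving column 1 = (2, 2); repeating for each j gives P = [[2, -2], [2, 0]].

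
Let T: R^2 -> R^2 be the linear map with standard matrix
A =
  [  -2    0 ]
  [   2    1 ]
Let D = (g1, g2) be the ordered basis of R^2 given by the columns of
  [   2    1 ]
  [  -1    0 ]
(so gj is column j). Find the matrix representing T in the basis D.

The j-th column of [T]_D is [T(gj)]_D.
T(g1) = A g1 = [-4, 3] = -3g1 + 2g2, so column 1 is [-3, 2].
Repeating for g2 and assembling the columns gives [[-3, -2], [2, 2]].

[[-3, -2], [2, 2]]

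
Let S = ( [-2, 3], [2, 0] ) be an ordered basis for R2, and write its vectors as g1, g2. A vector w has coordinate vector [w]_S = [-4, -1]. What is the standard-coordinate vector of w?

w = M [w]_S, where M has columns g1, g2.
Carrying out the matrix-vector product, w = [6, -12].

[6, -12]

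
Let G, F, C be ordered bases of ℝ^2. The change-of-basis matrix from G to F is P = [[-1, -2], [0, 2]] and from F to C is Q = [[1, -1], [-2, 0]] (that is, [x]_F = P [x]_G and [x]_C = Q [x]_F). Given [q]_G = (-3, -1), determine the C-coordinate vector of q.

(7, -10)

Apply P to get F-coordinates (5, -2), then Q to get C-coordinates.
The result is [q]_C = (7, -10).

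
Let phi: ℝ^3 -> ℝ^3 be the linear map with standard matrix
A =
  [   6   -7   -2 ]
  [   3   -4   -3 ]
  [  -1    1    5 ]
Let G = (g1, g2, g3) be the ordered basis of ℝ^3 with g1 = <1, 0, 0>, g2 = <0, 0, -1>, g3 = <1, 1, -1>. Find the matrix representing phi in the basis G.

With P the matrix whose columns are g1, ..., g3, [phi]_G = P^(-1) A P.
Column by column: phi(g1) = A g1 = <6, 3, -1>; its G-coordinates <3, -2, 3> give column 1.
Continuing for each basis vector yields [phi]_G = [[3, -1, -1], [-2, 2, 3], [3, 3, 2]].

[[3, -1, -1], [-2, 2, 3], [3, 3, 2]]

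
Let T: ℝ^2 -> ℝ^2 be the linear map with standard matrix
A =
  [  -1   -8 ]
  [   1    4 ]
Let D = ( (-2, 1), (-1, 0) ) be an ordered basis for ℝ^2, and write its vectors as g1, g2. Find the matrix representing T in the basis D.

[[2, -1], [2, 1]]

Let P have columns g1, g2. Then [T]_D = P^(-1) A P.
Here det P = 1, so P^(-1) is integer; computing A P first and then P^(-1)(A P) gives [[2, -1], [2, 1]].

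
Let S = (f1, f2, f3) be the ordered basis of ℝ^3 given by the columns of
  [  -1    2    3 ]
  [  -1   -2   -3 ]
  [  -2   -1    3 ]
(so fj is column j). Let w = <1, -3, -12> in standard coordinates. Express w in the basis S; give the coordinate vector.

[w]_S is the unique c with M c = w, where M has columns f1, ..., f3.
Row-reducing the augmented matrix [M | w] gives c = (1, 4, -2).
Check: f1 + 4f2 - 2f3 = <1, -3, -12>.

<1, 4, -2>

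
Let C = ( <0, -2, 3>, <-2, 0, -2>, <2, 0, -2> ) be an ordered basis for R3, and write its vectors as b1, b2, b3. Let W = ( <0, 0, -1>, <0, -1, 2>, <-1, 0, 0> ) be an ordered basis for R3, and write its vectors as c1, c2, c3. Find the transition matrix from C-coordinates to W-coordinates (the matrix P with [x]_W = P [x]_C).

Column j of P is [bj]_W, since P maps C-coordinates to W-coordinates.
Expressing b1 in W: b1 = c1 + 2c2 + 0·c3, so column 1 of P is <1, 2, 0>.
Doing the same for each bj gives P = [[1, 2, 2], [2, 0, 0], [0, 2, -2]].

[[1, 2, 2], [2, 0, 0], [0, 2, -2]]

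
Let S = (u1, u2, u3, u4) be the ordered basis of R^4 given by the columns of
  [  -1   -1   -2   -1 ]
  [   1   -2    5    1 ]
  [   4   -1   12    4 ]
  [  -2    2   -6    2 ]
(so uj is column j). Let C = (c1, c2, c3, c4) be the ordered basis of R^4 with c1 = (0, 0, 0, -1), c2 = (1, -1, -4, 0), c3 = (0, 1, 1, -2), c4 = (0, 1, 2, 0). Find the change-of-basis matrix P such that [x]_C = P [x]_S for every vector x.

[[2, 0, 2, -2], [-1, -1, -2, -1], [0, -1, 2, 0], [0, -2, 1, 0]]

Let M have columns uj and N have columns cj. Then for every x, N [x]_C = x = M [x]_S, so P = N^(-1) M.
Since det N = 1, N^(-1) has integer entries; multiplying gives P = [[2, 0, 2, -2], [-1, -1, -2, -1], [0, -1, 2, 0], [0, -2, 1, 0]].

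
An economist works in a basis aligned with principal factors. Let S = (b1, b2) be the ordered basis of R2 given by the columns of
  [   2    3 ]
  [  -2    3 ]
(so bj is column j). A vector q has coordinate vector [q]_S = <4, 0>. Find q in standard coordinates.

By definition q = 4b1 + 0·b2.
Summing componentwise gives <8, -8>.

<8, -8>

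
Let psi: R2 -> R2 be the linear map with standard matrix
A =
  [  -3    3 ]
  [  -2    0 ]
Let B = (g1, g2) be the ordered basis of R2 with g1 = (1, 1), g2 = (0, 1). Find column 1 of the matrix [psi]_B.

Compute psi(g1) = A g1 = (0, -2) in standard coordinates.
Then write this in B-coordinates: solve for y in y_1 g1 + y_2 g2 = (0, -2).
This gives y = (0, -2), which is column 1 of [psi]_B.

(0, -2)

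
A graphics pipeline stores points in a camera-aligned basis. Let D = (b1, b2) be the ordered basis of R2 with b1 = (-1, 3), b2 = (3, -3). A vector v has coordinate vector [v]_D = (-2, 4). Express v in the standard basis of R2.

(14, -18)

By definition v = -2b1 + 4b2.
Summing componentwise gives (14, -18).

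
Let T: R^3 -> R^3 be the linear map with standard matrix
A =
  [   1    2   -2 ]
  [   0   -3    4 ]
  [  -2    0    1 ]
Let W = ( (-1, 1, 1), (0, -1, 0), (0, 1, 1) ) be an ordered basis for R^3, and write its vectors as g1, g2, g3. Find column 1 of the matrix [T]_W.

(1, 2, 2)

Compute T(g1) = A g1 = (-1, 1, 3) in standard coordinates.
Then write this in W-coordinates: solve for y in y_1 g1 + ... + y_3 g3 = (-1, 1, 3).
This gives y = (1, 2, 2), which is column 1 of [T]_W.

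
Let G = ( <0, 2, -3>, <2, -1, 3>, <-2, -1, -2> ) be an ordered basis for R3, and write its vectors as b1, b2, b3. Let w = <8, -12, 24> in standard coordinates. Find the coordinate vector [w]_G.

We seek scalars with c_1 b1 + ... + c_3 b3 = w; equivalently solve M c = w where the columns of M are b1, ..., b3.
Row-reducing the augmented matrix [M | w] gives c = (-4, 4, 0).
Check: -4b1 + 4b2 + 0·b3 = <8, -12, 24>.

<-4, 4, 0>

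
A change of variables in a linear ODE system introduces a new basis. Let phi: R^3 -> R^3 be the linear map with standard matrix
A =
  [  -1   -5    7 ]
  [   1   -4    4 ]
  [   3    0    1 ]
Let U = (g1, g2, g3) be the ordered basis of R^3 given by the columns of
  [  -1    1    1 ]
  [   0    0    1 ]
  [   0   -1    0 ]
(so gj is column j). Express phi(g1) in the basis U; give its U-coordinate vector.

Column 1 of [phi]_U is the U-coordinate vector of phi(g1).
In standard coordinates phi(g1) = A g1 = [1, -1, -3].
Converting to U: [1, -1, -3] = g1 + 3g2 - g3, so the coordinate vector is [1, 3, -1].

[1, 3, -1]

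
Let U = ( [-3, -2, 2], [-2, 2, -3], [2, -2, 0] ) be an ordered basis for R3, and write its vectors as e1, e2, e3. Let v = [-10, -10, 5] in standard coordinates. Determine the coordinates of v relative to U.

[4, 1, 2]

Write v = c_1 e1 + ... + c_3 e3 and solve for the c_i.
Gaussian elimination on [M | v] yields c = (4, 1, 2).
Check: 4e1 + e2 + 2e3 = [-10, -10, 5].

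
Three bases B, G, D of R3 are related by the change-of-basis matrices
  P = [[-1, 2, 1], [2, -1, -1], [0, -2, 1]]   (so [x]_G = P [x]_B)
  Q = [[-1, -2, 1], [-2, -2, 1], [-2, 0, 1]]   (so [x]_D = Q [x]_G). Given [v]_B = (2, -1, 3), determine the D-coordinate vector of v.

(2, 3, 7)

Composing the changes, [v]_D = Q P [v]_B.
Q P = [[-3, -2, 2], [-2, -4, 1], [2, -6, -1]]; applying this to (2, -1, 3) gives (2, 3, 7).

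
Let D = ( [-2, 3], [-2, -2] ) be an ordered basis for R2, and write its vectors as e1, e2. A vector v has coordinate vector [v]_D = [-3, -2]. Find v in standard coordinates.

[10, -5]

v = M [v]_D, where M has columns e1, e2.
Carrying out the matrix-vector product, v = [10, -5].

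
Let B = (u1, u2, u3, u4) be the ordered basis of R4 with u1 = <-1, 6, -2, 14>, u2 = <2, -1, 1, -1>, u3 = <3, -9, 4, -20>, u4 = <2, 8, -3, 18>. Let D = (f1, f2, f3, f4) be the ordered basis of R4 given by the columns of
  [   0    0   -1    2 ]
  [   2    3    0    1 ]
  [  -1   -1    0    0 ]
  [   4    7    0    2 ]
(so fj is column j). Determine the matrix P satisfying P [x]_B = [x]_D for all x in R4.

Let M have columns uj and N have columns fj. Then for every x, N [x]_D = x = M [x]_B, so P = N^(-1) M.
Since det N = 1, N^(-1) has integer entries; multiplying gives P = [[0, -2, -2, 1], [2, 1, -2, 2], [1, -2, -1, -2], [0, 0, 1, 0]].

[[0, -2, -2, 1], [2, 1, -2, 2], [1, -2, -1, -2], [0, 0, 1, 0]]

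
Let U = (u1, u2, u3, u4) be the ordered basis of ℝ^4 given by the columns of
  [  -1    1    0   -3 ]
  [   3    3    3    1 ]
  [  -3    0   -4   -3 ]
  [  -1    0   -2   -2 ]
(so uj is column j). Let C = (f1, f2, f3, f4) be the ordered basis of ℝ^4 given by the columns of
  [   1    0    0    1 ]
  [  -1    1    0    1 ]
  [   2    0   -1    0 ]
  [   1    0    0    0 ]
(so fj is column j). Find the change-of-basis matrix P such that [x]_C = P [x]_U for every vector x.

Let M have columns uj and N have columns fj. Then for every x, N [x]_C = x = M [x]_U, so P = N^(-1) M.
Since det N = 1, N^(-1) has integer entries; multiplying gives P = [[-1, 0, -2, -2], [2, 2, -1, 0], [1, 0, 0, -1], [0, 1, 2, -1]].

[[-1, 0, -2, -2], [2, 2, -1, 0], [1, 0, 0, -1], [0, 1, 2, -1]]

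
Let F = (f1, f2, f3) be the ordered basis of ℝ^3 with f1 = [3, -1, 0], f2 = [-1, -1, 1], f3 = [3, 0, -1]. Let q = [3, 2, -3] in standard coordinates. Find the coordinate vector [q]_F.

[-2, 0, 3]

Write q = c_1 f1 + ... + c_3 f3 and solve for the c_i.
Gaussian elimination on [M | q] yields c = (-2, 0, 3).
Check: -2f1 + 0·f2 + 3f3 = [3, 2, -3].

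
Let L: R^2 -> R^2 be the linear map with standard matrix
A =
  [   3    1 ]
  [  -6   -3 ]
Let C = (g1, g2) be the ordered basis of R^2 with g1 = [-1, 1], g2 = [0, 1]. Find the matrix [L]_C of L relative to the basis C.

[[2, -1], [1, -2]]

With P the matrix whose columns are g1, g2, [L]_C = P^(-1) A P.
Column by column: L(g1) = A g1 = [-2, 3]; its C-coordinates [2, 1] give column 1.
Continuing for each basis vector yields [L]_C = [[2, -1], [1, -2]].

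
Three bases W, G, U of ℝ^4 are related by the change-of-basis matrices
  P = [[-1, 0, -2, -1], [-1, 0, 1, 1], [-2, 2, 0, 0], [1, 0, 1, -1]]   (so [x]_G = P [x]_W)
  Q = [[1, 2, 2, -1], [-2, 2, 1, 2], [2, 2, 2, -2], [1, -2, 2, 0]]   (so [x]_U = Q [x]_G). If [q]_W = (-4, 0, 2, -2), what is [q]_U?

(26, 12, 28, 10)

First [q]_G = P [q]_W = (2, 4, 8, 0).
Then [q]_U = Q [q]_G = (26, 12, 28, 10).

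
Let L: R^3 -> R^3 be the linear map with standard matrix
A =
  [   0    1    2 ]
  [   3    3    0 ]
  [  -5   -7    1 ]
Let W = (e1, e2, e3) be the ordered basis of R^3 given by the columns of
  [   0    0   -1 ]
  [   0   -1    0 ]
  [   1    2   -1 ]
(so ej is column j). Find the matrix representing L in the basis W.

[[-1, 0, 0], [0, 3, 3], [-2, -3, 2]]

With P the matrix whose columns are e1, ..., e3, [L]_W = P^(-1) A P.
Column by column: L(e1) = A e1 = <2, 0, 1>; its W-coordinates <-1, 0, -2> give column 1.
Continuing for each basis vector yields [L]_W = [[-1, 0, 0], [0, 3, 3], [-2, -3, 2]].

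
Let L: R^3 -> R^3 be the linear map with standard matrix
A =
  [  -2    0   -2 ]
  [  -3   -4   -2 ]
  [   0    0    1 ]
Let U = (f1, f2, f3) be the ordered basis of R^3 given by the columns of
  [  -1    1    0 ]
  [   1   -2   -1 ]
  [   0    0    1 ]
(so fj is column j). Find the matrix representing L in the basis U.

[[-3, -1, 1], [-1, -3, -1], [0, 0, 1]]

The j-th column of [L]_U is [L(fj)]_U.
L(f1) = A f1 = [2, -1, 0] = -3f1 - f2 + 0·f3, so column 1 is [-3, -1, 0].
Repeating for f2, f3 and assembling the columns gives [[-3, -1, 1], [-1, -3, -1], [0, 0, 1]].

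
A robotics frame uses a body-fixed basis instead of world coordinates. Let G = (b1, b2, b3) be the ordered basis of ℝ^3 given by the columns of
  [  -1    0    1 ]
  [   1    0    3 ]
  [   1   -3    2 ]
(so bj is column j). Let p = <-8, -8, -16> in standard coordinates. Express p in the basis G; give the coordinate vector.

<4, 4, -4>

[p]_G is the unique c with M c = p, where M has columns b1, ..., b3.
Row-reducing the augmented matrix [M | p] gives c = (4, 4, -4).
Check: 4b1 + 4b2 - 4b3 = <-8, -8, -16>.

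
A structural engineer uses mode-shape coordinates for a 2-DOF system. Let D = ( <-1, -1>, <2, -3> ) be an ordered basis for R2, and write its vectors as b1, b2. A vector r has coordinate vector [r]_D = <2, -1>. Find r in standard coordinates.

The coordinates say r = 2b1 - b2; adding the scaled basis vectors gives <-4, 1>.

<-4, 1>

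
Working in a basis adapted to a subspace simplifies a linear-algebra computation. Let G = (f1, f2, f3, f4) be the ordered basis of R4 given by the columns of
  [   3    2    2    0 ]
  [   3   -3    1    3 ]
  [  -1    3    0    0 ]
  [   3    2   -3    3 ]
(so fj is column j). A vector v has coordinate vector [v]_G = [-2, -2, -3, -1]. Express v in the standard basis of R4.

[-16, -6, -4, -4]

By definition v = -2f1 - 2f2 - 3f3 - f4.
Summing componentwise gives [-16, -6, -4, -4].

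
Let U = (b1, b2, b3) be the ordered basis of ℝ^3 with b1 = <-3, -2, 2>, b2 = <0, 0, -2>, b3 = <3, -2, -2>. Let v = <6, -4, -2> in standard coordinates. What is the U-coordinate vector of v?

<0, -1, 2>

We seek scalars with c_1 b1 + ... + c_3 b3 = v; equivalently solve M c = v where the columns of M are b1, ..., b3.
Row-reducing the augmented matrix [M | v] gives c = (0, -1, 2).
Check: 0·b1 - b2 + 2b3 = <6, -4, -2>.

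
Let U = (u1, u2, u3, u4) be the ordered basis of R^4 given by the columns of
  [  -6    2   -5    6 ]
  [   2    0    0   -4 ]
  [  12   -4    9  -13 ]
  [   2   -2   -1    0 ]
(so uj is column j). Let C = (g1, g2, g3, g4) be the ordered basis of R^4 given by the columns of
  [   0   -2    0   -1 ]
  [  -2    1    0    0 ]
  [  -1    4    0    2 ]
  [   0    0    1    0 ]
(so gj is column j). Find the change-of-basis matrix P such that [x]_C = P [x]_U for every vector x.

Take x = uj: its U-coordinates are the j-th standard unit vector, so P e_j — column j of P — equals [uj]_C.
u1 = 0·g1 + 2g2 + 2g3 + 2g4, giving column 1 = <0, 2, 2, 2>; repeating for each j gives P = [[0, 0, 1, 1], [2, 0, 2, -2], [2, -2, -1, 0], [2, -2, 1, -2]].

[[0, 0, 1, 1], [2, 0, 2, -2], [2, -2, -1, 0], [2, -2, 1, -2]]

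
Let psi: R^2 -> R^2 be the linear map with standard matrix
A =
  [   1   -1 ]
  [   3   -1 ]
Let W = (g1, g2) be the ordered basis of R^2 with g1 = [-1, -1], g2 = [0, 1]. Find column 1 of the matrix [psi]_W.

[0, -2]

Column 1 of [psi]_W is the W-coordinate vector of psi(g1).
In standard coordinates psi(g1) = A g1 = [0, -2].
Converting to W: [0, -2] = 0·g1 - 2g2, so the coordinate vector is [0, -2].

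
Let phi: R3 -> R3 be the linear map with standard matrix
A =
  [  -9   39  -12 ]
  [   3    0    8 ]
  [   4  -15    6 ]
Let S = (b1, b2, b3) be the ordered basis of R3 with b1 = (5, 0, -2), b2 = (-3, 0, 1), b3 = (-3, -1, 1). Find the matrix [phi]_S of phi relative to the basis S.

With P the matrix whose columns are b1, ..., b3, [phi]_S = P^(-1) A P.
Column by column: phi(b1) = A b1 = (-21, -1, 8); its S-coordinates (-3, 1, 1) give column 1.
Continuing for each basis vector yields [phi]_S = [[-3, 3, -3], [1, -1, 2], [1, 1, 1]].

[[-3, 3, -3], [1, -1, 2], [1, 1, 1]]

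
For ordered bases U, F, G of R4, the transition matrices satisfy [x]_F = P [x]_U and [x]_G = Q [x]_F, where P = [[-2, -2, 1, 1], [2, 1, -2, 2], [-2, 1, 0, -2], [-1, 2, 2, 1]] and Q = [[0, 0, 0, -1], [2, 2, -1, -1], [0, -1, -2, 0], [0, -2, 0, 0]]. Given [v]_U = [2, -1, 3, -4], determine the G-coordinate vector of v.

[2, -29, 5, 22]

Apply P to get F-coordinates [-3, -11, 3, -2], then Q to get G-coordinates.
The result is [v]_G = [2, -29, 5, 22].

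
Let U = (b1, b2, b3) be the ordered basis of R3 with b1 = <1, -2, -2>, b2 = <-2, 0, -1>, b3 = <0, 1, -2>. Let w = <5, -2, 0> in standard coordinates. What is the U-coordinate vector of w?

<1, -2, 0>

We seek scalars with c_1 b1 + ... + c_3 b3 = w; equivalently solve M c = w where the columns of M are b1, ..., b3.
Row-reducing the augmented matrix [M | w] gives c = (1, -2, 0).
Check: b1 - 2b2 + 0·b3 = <5, -2, 0>.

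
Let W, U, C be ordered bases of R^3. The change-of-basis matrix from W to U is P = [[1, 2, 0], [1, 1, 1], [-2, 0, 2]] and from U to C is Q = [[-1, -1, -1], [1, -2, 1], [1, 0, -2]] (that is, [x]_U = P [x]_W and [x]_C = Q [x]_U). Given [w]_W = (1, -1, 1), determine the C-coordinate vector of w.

Apply P to get U-coordinates (-1, 1, 0), then Q to get C-coordinates.
The result is [w]_C = (0, -3, -1).

(0, -3, -1)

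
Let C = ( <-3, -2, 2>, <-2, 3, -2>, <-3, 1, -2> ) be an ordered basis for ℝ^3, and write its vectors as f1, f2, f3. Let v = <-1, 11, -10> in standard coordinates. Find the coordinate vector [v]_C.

<-2, 2, 1>

Write v = c_1 f1 + ... + c_3 f3 and solve for the c_i.
Row-reducing the augmented matrix [M | v] gives c = (-2, 2, 1).
Check: -2f1 + 2f2 + f3 = <-1, 11, -10>.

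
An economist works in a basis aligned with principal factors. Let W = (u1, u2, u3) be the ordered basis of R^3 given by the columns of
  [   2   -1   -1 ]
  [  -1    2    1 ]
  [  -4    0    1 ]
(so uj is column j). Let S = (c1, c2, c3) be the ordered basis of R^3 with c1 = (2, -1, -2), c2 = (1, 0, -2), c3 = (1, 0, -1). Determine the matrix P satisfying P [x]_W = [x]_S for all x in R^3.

Let M have columns uj and N have columns cj. Then for every x, N [x]_S = x = M [x]_W, so P = N^(-1) M.
Since det N = 1, N^(-1) has integer entries; multiplying gives P = [[1, -2, -1], [2, 1, 0], [-2, 2, 1]].

[[1, -2, -1], [2, 1, 0], [-2, 2, 1]]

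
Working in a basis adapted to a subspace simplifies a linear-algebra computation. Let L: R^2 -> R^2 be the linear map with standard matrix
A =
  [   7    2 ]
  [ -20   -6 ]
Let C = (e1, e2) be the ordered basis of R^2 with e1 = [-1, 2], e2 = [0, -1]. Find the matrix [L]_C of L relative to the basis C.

Let P have columns e1, e2. Then [L]_C = P^(-1) A P.
Here det P = 1, so P^(-1) is integer; computing A P first and then P^(-1)(A P) gives [[3, 2], [-2, -2]].

[[3, 2], [-2, -2]]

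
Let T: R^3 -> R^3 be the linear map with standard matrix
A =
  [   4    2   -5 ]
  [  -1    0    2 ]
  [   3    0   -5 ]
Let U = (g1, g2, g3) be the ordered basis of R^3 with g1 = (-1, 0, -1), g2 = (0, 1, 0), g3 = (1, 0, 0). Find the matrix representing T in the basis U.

[[-2, 0, -3], [-1, 0, -1], [-1, 2, 1]]

Let P have columns g1, ..., g3. Then [T]_U = P^(-1) A P.
Here det P = 1, so P^(-1) is integer; computing A P first and then P^(-1)(A P) gives [[-2, 0, -3], [-1, 0, -1], [-1, 2, 1]].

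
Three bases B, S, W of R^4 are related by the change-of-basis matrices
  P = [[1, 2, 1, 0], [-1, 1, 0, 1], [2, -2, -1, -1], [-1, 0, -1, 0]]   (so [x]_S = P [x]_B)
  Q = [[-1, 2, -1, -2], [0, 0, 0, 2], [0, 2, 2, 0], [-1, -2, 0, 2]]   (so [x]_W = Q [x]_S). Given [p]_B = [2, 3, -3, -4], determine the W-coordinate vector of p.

Apply P to get S-coordinates [5, -3, 5, 1], then Q to get W-coordinates.
The result is [p]_W = [-18, 2, 4, 3].

[-18, 2, 4, 3]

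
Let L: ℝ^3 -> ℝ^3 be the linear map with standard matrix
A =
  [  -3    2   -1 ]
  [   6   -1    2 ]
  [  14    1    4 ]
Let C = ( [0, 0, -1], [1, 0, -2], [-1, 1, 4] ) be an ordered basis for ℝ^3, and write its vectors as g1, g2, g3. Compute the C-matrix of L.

The j-th column of [L]_C is [L(gj)]_C.
L(g1) = A g1 = [1, -2, -4] = -2g1 - g2 - 2g3, so column 1 is [-2, -1, -2].
Repeating for g2, g3 and assembling the columns gives [[-2, 0, -3], [-1, 1, 2], [-2, 2, 1]].

[[-2, 0, -3], [-1, 1, 2], [-2, 2, 1]]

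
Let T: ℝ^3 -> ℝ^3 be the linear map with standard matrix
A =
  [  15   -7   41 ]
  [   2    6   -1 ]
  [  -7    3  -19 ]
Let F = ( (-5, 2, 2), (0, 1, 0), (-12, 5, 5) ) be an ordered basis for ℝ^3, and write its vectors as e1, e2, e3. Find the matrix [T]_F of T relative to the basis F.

[[-1, -1, 2], [-3, 3, -3], [1, 1, 0]]

With P the matrix whose columns are e1, ..., e3, [T]_F = P^(-1) A P.
Column by column: T(e1) = A e1 = (-7, 0, 3); its F-coordinates (-1, -3, 1) give column 1.
Continuing for each basis vector yields [T]_F = [[-1, -1, 2], [-3, 3, -3], [1, 1, 0]].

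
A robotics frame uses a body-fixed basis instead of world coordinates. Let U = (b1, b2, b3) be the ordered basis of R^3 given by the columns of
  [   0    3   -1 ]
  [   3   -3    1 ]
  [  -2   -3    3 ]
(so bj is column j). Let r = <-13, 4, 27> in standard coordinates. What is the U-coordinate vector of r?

<-3, -3, 4>

We seek scalars with c_1 b1 + ... + c_3 b3 = r; equivalently solve M c = r where the columns of M are b1, ..., b3.
Solving this 3x3 system gives c = (-3, -3, 4).
Check: -3b1 - 3b2 + 4b3 = <-13, 4, 27>.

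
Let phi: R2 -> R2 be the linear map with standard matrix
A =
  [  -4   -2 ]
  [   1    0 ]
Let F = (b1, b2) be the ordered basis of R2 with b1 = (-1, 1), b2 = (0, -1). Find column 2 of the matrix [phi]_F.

Column 2 of [phi]_F is the F-coordinate vector of phi(b2).
In standard coordinates phi(b2) = A b2 = (2, 0).
Converting to F: (2, 0) = -2b1 - 2b2, so the coordinate vector is (-2, -2).

(-2, -2)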